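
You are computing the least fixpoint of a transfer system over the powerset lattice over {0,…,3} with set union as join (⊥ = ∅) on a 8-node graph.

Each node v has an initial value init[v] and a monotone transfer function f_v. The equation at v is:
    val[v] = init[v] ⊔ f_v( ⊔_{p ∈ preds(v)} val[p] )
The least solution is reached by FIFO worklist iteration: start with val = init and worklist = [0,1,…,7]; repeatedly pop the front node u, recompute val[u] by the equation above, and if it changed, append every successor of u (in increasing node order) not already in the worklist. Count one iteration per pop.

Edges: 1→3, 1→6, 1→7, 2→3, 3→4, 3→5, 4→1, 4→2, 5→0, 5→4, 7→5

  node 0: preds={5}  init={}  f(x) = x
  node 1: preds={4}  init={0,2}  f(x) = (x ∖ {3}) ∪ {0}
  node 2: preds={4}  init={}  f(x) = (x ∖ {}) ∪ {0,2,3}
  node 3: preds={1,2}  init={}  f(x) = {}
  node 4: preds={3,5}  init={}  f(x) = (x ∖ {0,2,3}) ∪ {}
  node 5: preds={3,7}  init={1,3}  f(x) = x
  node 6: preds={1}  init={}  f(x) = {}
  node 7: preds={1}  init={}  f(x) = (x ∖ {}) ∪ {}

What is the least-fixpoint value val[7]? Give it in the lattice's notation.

Trace (17 dequeues):
  [1] u=0 | in {1,3} | out {1,3} | prev {} | push {}
  [2] u=1 | in {} | out {0,2} | ==
  [3] u=2 | in {} | out {0,2,3} | prev {} | push {}
  [4] u=3 | in {0,2,3} | out {} | ==
  [5] u=4 | in {1,3} | out {1} | prev {} | push {1,2}
  [6] u=5 | in {} | out {1,3} | ==
  [7] u=6 | in {0,2} | out {} | ==
  [8] u=7 | in {0,2} | out {0,2} | prev {} | push {5}
  [9] u=1 | in {1} | out {0,1,2} | prev {0,2} | push {3,6,7}
  [10] u=2 | in {1} | out {0,1,2,3} | prev {0,2,3} | push {}
  [11] u=5 | in {0,2} | out {0,1,2,3} | prev {1,3} | push {0,4}
  [12] u=3 | in {0,1,2,3} | out {} | ==
  [13] u=6 | in {0,1,2} | out {} | ==
  [14] u=7 | in {0,1,2} | out {0,1,2} | prev {0,2} | push {5}
  [15] u=0 | in {0,1,2,3} | out {0,1,2,3} | prev {1,3} | push {}
  [16] u=4 | in {0,1,2,3} | out {1} | ==
  [17] u=5 | in {0,1,2} | out {0,1,2,3} | ==

Converged values:
  [0] {0,1,2,3}
  [1] {0,1,2}
  [2] {0,1,2,3}
  [3] {}
  [4] {1}
  [5] {0,1,2,3}
  [6] {}
  [7] {0,1,2}

{0,1,2}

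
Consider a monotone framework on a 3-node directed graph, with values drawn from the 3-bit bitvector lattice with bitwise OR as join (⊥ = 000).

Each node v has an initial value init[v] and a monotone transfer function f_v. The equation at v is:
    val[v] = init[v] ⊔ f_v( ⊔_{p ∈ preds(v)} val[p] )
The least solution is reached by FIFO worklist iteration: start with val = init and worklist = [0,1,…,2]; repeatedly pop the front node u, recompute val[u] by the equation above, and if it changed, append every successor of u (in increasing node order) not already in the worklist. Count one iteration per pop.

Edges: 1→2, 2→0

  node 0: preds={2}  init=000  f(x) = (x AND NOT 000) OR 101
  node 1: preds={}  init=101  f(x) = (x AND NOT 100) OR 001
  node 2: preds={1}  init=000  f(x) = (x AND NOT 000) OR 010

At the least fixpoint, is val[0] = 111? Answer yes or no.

yes

Iteration log — 4 steps:
  step 1. node 0  ⊔preds=000  new=101  old=000  +wl: 
  step 2. node 1  ⊔preds=000  new=101  stable
  step 3. node 2  ⊔preds=101  new=111  old=000  +wl: 0
  step 4. node 0  ⊔preds=111  new=111  old=101  +wl: 

Least fixpoint reached:
  node 0: 111
  node 1: 101
  node 2: 111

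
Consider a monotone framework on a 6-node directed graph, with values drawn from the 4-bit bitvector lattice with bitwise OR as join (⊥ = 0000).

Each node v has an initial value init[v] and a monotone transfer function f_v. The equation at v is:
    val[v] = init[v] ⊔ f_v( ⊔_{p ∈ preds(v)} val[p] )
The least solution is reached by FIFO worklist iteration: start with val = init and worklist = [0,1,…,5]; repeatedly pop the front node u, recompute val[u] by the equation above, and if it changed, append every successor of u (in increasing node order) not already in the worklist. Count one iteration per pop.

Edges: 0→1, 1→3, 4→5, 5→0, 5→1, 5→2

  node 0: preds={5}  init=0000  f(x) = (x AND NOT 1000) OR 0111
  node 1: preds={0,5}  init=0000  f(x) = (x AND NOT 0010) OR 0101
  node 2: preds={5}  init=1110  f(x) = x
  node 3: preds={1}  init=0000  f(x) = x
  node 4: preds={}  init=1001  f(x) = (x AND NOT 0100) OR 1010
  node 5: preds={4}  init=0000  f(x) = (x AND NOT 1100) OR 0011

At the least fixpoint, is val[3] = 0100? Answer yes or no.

no

Iteration log — 9 steps:
  step 1. node 0  ⊔preds=0000  new=0111  old=0000  +wl: 
  step 2. node 1  ⊔preds=0111  new=0101  old=0000  +wl: 
  step 3. node 2  ⊔preds=0000  new=1110  stable
  step 4. node 3  ⊔preds=0101  new=0101  old=0000  +wl: 
  step 5. node 4  ⊔preds=0000  new=1011  old=1001  +wl: 
  step 6. node 5  ⊔preds=1011  new=0011  old=0000  +wl: 0,1,2
  step 7. node 0  ⊔preds=0011  new=0111  stable
  step 8. node 1  ⊔preds=0111  new=0101  stable
  step 9. node 2  ⊔preds=0011  new=1111  old=1110  +wl: 

Least fixpoint reached:
  node 0: 0111
  node 1: 0101
  node 2: 1111
  node 3: 0101
  node 4: 1011
  node 5: 0011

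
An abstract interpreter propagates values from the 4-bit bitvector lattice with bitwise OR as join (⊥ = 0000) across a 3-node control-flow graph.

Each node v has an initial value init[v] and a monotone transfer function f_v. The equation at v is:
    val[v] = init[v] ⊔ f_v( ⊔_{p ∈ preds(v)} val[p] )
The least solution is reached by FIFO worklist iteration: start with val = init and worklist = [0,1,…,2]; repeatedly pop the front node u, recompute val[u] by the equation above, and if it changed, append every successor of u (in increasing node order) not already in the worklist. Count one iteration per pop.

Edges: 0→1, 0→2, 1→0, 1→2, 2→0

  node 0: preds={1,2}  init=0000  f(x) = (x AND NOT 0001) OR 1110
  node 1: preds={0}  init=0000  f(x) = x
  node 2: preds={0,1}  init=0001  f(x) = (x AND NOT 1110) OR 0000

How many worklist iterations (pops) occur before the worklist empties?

4

Iteration log — 4 steps:
  step 1. node 0  ⊔preds=0001  new=1110  old=0000  +wl: 
  step 2. node 1  ⊔preds=1110  new=1110  old=0000  +wl: 0
  step 3. node 2  ⊔preds=1110  new=0001  stable
  step 4. node 0  ⊔preds=1111  new=1110  stable

Least fixpoint reached:
  node 0: 1110
  node 1: 1110
  node 2: 0001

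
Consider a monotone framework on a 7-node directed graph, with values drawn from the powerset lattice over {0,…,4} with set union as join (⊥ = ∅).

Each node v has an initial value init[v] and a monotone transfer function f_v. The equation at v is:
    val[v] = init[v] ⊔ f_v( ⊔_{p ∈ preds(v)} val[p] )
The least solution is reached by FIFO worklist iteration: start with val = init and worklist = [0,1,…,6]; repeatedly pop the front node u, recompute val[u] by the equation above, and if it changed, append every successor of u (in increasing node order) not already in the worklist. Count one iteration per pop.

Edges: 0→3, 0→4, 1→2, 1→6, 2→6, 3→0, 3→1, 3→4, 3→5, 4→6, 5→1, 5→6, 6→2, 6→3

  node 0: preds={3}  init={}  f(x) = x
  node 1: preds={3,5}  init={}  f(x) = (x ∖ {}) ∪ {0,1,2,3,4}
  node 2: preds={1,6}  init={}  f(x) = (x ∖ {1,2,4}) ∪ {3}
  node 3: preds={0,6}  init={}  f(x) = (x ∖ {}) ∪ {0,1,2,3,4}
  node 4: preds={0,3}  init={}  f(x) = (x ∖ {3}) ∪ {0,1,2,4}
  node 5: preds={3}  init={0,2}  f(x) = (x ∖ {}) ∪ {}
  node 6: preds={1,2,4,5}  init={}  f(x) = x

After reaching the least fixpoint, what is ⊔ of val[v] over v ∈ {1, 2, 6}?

Worklist (12 pops):
  #1 pop 0: in={} → {} (no change)
  #2 pop 1: in={0,2} → {0,1,2,3,4} (was {}); enqueue []
  #3 pop 2: in={0,1,2,3,4} → {0,3} (was {}); enqueue []
  #4 pop 3: in={} → {0,1,2,3,4} (was {}); enqueue [0,1]
  #5 pop 4: in={0,1,2,3,4} → {0,1,2,4} (was {}); enqueue []
  #6 pop 5: in={0,1,2,3,4} → {0,1,2,3,4} (was {0,2}); enqueue []
  #7 pop 6: in={0,1,2,3,4} → {0,1,2,3,4} (was {}); enqueue [2,3]
  #8 pop 0: in={0,1,2,3,4} → {0,1,2,3,4} (was {}); enqueue [4]
  #9 pop 1: in={0,1,2,3,4} → {0,1,2,3,4} (no change)
  #10 pop 2: in={0,1,2,3,4} → {0,3} (no change)
  #11 pop 3: in={0,1,2,3,4} → {0,1,2,3,4} (no change)
  #12 pop 4: in={0,1,2,3,4} → {0,1,2,4} (no change)

Fixpoint:
  val[0] = {0,1,2,3,4}
  val[1] = {0,1,2,3,4}
  val[2] = {0,3}
  val[3] = {0,1,2,3,4}
  val[4] = {0,1,2,4}
  val[5] = {0,1,2,3,4}
  val[6] = {0,1,2,3,4}

{0,1,2,3,4}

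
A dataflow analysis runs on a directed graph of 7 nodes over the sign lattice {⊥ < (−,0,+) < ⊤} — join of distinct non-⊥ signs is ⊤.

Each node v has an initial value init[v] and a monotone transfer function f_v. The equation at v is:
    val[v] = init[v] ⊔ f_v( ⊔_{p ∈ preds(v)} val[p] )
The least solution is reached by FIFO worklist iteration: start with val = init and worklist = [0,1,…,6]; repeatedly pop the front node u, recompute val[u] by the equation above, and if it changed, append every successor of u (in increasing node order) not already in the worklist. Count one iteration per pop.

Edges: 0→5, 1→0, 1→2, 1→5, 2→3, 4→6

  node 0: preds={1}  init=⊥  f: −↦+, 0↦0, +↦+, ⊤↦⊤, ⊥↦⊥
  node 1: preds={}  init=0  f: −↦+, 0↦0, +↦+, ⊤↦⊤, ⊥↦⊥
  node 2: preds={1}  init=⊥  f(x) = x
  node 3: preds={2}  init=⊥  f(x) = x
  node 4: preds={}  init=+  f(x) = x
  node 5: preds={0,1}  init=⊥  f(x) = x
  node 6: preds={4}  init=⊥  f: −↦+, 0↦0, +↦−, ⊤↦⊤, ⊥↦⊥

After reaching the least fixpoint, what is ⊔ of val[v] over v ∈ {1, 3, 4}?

Iteration log — 7 steps:
  step 1. node 0  ⊔preds=0  new=0  old=⊥  +wl: 
  step 2. node 1  ⊔preds=⊥  new=0  stable
  step 3. node 2  ⊔preds=0  new=0  old=⊥  +wl: 
  step 4. node 3  ⊔preds=0  new=0  old=⊥  +wl: 
  step 5. node 4  ⊔preds=⊥  new=+  stable
  step 6. node 5  ⊔preds=0  new=0  old=⊥  +wl: 
  step 7. node 6  ⊔preds=+  new=−  old=⊥  +wl: 

Least fixpoint reached:
  node 0: 0
  node 1: 0
  node 2: 0
  node 3: 0
  node 4: +
  node 5: 0
  node 6: −

⊤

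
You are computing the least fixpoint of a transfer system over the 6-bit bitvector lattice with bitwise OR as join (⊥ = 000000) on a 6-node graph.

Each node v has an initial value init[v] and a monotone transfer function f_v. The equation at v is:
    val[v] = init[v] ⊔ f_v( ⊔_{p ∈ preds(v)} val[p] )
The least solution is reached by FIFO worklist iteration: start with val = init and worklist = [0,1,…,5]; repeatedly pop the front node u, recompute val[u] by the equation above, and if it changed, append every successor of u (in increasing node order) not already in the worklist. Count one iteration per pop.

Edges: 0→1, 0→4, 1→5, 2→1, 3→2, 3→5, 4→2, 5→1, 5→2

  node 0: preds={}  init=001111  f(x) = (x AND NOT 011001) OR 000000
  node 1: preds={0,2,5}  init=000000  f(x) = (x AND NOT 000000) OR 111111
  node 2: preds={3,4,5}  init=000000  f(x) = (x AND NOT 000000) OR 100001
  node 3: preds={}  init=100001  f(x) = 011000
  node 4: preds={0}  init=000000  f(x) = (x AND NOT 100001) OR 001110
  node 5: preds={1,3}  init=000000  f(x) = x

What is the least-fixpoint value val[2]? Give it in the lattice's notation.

111111

Trace (9 dequeues):
  [1] u=0 | in 000000 | out 001111 | ==
  [2] u=1 | in 001111 | out 111111 | prev 000000 | push {}
  [3] u=2 | in 100001 | out 100001 | prev 000000 | push {1}
  [4] u=3 | in 000000 | out 111001 | prev 100001 | push {2}
  [5] u=4 | in 001111 | out 001110 | prev 000000 | push {}
  [6] u=5 | in 111111 | out 111111 | prev 000000 | push {}
  [7] u=1 | in 111111 | out 111111 | ==
  [8] u=2 | in 111111 | out 111111 | prev 100001 | push {1}
  [9] u=1 | in 111111 | out 111111 | ==

Converged values:
  [0] 001111
  [1] 111111
  [2] 111111
  [3] 111001
  [4] 001110
  [5] 111111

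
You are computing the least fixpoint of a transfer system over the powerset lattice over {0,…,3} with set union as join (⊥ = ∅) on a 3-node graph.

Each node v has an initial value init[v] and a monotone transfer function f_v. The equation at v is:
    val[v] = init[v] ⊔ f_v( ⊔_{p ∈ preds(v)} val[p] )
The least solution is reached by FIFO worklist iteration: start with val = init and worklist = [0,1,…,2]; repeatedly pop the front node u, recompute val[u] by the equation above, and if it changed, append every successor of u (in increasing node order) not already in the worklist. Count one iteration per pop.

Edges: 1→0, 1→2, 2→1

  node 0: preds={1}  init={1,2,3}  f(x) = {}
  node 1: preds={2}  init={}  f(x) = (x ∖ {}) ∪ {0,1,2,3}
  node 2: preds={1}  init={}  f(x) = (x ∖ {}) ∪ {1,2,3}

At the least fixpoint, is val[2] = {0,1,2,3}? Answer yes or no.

Iteration log — 5 steps:
  step 1. node 0  ⊔preds={}  new={1,2,3}  stable
  step 2. node 1  ⊔preds={}  new={0,1,2,3}  old={}  +wl: 0
  step 3. node 2  ⊔preds={0,1,2,3}  new={0,1,2,3}  old={}  +wl: 1
  step 4. node 0  ⊔preds={0,1,2,3}  new={1,2,3}  stable
  step 5. node 1  ⊔preds={0,1,2,3}  new={0,1,2,3}  stable

Least fixpoint reached:
  node 0: {1,2,3}
  node 1: {0,1,2,3}
  node 2: {0,1,2,3}

yes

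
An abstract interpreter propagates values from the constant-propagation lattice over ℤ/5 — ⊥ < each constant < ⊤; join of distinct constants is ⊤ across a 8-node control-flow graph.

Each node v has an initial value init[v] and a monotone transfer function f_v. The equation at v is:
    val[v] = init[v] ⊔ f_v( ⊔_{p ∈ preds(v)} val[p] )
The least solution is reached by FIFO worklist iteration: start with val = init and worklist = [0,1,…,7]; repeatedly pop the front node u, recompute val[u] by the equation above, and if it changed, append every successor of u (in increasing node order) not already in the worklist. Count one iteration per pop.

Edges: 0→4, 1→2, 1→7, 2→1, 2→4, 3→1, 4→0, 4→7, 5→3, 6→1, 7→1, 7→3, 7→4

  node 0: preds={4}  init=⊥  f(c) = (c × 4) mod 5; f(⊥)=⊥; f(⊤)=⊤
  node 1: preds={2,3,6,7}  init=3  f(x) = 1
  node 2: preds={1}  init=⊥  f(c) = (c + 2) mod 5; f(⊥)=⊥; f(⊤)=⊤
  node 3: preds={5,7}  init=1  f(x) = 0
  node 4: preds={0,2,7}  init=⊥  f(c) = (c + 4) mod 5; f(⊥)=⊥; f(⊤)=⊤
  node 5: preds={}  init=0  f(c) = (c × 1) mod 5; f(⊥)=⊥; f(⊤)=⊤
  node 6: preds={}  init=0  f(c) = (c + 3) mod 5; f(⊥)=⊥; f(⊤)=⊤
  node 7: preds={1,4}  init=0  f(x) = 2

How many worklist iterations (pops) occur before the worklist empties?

12

Trace (12 dequeues):
  [1] u=0 | in ⊥ | out ⊥ | ==
  [2] u=1 | in ⊤ | out ⊤ | prev 3 | push {}
  [3] u=2 | in ⊤ | out ⊤ | prev ⊥ | push {1}
  [4] u=3 | in 0 | out ⊤ | prev 1 | push {}
  [5] u=4 | in ⊤ | out ⊤ | prev ⊥ | push {0}
  [6] u=5 | in ⊥ | out 0 | ==
  [7] u=6 | in ⊥ | out 0 | ==
  [8] u=7 | in ⊤ | out ⊤ | prev 0 | push {3,4}
  [9] u=1 | in ⊤ | out ⊤ | ==
  [10] u=0 | in ⊤ | out ⊤ | prev ⊥ | push {}
  [11] u=3 | in ⊤ | out ⊤ | ==
  [12] u=4 | in ⊤ | out ⊤ | ==

Converged values:
  [0] ⊤
  [1] ⊤
  [2] ⊤
  [3] ⊤
  [4] ⊤
  [5] 0
  [6] 0
  [7] ⊤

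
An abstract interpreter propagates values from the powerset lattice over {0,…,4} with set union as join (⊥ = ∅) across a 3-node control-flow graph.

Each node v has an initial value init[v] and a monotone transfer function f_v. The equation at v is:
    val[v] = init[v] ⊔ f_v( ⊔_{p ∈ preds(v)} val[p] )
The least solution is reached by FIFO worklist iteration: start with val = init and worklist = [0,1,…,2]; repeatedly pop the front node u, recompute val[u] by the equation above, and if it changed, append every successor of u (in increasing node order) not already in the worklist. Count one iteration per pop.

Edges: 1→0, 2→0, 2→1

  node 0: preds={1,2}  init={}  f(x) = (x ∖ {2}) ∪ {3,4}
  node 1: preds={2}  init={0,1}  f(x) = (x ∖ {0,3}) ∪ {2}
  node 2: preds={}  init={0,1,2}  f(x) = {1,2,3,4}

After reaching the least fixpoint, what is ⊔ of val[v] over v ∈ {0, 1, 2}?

Trace (6 dequeues):
  [1] u=0 | in {0,1,2} | out {0,1,3,4} | prev {} | push {}
  [2] u=1 | in {0,1,2} | out {0,1,2} | prev {0,1} | push {0}
  [3] u=2 | in {} | out {0,1,2,3,4} | prev {0,1,2} | push {1}
  [4] u=0 | in {0,1,2,3,4} | out {0,1,3,4} | ==
  [5] u=1 | in {0,1,2,3,4} | out {0,1,2,4} | prev {0,1,2} | push {0}
  [6] u=0 | in {0,1,2,3,4} | out {0,1,3,4} | ==

Converged values:
  [0] {0,1,3,4}
  [1] {0,1,2,4}
  [2] {0,1,2,3,4}

{0,1,2,3,4}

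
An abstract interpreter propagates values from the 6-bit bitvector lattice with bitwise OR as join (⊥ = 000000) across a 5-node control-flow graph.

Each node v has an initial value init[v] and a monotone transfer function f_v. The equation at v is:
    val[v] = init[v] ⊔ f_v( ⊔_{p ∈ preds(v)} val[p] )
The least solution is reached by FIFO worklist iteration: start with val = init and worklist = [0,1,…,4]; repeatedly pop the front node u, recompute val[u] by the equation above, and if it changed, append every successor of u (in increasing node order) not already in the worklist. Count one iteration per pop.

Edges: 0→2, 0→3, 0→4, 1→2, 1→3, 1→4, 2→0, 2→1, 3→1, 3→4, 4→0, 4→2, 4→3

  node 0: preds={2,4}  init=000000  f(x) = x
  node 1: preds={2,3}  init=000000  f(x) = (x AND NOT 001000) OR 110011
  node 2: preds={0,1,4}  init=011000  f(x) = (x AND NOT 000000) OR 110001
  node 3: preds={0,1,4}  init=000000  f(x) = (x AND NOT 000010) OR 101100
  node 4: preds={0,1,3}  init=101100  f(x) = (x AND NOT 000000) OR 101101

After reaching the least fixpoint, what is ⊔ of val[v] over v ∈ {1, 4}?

Worklist (10 pops):
  #1 pop 0: in=111100 → 111100 (was 000000); enqueue []
  #2 pop 1: in=011000 → 110011 (was 000000); enqueue []
  #3 pop 2: in=111111 → 111111 (was 011000); enqueue [0,1]
  #4 pop 3: in=111111 → 111101 (was 000000); enqueue []
  #5 pop 4: in=111111 → 111111 (was 101100); enqueue [2,3]
  #6 pop 0: in=111111 → 111111 (was 111100); enqueue [4]
  #7 pop 1: in=111111 → 110111 (was 110011); enqueue []
  #8 pop 2: in=111111 → 111111 (no change)
  #9 pop 3: in=111111 → 111101 (no change)
  #10 pop 4: in=111111 → 111111 (no change)

Fixpoint:
  val[0] = 111111
  val[1] = 110111
  val[2] = 111111
  val[3] = 111101
  val[4] = 111111

111111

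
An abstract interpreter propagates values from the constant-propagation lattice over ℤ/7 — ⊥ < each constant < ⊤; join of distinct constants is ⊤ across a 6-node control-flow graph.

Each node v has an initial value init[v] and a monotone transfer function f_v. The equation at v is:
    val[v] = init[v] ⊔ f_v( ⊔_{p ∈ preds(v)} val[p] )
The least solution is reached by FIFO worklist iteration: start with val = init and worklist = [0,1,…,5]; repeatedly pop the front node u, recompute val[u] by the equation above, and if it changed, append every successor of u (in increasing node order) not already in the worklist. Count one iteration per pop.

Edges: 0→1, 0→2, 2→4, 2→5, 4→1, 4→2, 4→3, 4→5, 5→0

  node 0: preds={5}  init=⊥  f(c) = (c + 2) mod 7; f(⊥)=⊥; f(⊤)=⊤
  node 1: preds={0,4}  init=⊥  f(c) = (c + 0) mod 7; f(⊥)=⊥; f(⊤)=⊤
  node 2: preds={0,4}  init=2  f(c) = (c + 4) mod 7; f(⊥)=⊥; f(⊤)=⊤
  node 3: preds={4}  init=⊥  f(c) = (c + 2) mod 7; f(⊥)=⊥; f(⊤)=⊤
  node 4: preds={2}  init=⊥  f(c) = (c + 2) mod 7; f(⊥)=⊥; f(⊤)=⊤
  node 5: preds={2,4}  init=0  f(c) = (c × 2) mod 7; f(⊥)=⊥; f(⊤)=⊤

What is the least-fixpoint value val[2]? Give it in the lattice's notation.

⊤

Trace (12 dequeues):
  [1] u=0 | in 0 | out 2 | prev ⊥ | push {}
  [2] u=1 | in 2 | out 2 | prev ⊥ | push {}
  [3] u=2 | in 2 | out ⊤ | prev 2 | push {}
  [4] u=3 | in ⊥ | out ⊥ | ==
  [5] u=4 | in ⊤ | out ⊤ | prev ⊥ | push {1,2,3}
  [6] u=5 | in ⊤ | out ⊤ | prev 0 | push {0}
  [7] u=1 | in ⊤ | out ⊤ | prev 2 | push {}
  [8] u=2 | in ⊤ | out ⊤ | ==
  [9] u=3 | in ⊤ | out ⊤ | prev ⊥ | push {}
  [10] u=0 | in ⊤ | out ⊤ | prev 2 | push {1,2}
  [11] u=1 | in ⊤ | out ⊤ | ==
  [12] u=2 | in ⊤ | out ⊤ | ==

Converged values:
  [0] ⊤
  [1] ⊤
  [2] ⊤
  [3] ⊤
  [4] ⊤
  [5] ⊤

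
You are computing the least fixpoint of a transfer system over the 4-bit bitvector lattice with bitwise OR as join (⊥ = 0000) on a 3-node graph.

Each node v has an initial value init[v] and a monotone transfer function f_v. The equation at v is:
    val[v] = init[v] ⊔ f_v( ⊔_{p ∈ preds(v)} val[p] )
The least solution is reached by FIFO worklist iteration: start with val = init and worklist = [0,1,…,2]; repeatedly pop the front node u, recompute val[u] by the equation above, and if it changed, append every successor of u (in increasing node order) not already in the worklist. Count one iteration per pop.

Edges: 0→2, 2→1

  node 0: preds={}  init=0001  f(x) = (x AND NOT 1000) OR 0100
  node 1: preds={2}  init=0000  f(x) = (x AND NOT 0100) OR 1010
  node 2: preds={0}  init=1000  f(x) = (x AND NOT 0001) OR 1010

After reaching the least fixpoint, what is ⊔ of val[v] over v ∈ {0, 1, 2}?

1111

Worklist (4 pops):
  #1 pop 0: in=0000 → 0101 (was 0001); enqueue []
  #2 pop 1: in=1000 → 1010 (was 0000); enqueue []
  #3 pop 2: in=0101 → 1110 (was 1000); enqueue [1]
  #4 pop 1: in=1110 → 1010 (no change)

Fixpoint:
  val[0] = 0101
  val[1] = 1010
  val[2] = 1110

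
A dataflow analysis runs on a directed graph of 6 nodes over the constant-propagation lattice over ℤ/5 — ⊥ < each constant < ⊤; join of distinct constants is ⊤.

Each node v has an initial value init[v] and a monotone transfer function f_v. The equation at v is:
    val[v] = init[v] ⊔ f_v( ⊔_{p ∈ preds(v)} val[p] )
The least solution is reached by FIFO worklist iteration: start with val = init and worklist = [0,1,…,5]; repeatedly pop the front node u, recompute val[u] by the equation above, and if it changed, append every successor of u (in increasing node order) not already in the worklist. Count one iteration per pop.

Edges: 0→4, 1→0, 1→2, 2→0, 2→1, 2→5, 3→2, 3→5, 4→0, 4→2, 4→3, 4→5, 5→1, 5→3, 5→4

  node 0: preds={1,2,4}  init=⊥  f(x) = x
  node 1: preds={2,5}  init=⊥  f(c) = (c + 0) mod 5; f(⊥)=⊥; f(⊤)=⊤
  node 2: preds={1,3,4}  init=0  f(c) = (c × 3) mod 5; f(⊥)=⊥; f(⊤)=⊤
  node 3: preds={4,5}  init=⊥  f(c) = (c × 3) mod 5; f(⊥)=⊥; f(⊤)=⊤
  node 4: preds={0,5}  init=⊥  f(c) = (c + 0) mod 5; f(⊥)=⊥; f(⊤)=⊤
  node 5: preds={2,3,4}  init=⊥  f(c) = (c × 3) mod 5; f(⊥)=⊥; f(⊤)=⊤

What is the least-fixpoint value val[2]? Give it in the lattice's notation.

Worklist (13 pops):
  #1 pop 0: in=0 → 0 (was ⊥); enqueue []
  #2 pop 1: in=0 → 0 (was ⊥); enqueue [0]
  #3 pop 2: in=0 → 0 (no change)
  #4 pop 3: in=⊥ → ⊥ (no change)
  #5 pop 4: in=0 → 0 (was ⊥); enqueue [2,3]
  #6 pop 5: in=0 → 0 (was ⊥); enqueue [1,4]
  #7 pop 0: in=0 → 0 (no change)
  #8 pop 2: in=0 → 0 (no change)
  #9 pop 3: in=0 → 0 (was ⊥); enqueue [2,5]
  #10 pop 1: in=0 → 0 (no change)
  #11 pop 4: in=0 → 0 (no change)
  #12 pop 2: in=0 → 0 (no change)
  #13 pop 5: in=0 → 0 (no change)

Fixpoint:
  val[0] = 0
  val[1] = 0
  val[2] = 0
  val[3] = 0
  val[4] = 0
  val[5] = 0

0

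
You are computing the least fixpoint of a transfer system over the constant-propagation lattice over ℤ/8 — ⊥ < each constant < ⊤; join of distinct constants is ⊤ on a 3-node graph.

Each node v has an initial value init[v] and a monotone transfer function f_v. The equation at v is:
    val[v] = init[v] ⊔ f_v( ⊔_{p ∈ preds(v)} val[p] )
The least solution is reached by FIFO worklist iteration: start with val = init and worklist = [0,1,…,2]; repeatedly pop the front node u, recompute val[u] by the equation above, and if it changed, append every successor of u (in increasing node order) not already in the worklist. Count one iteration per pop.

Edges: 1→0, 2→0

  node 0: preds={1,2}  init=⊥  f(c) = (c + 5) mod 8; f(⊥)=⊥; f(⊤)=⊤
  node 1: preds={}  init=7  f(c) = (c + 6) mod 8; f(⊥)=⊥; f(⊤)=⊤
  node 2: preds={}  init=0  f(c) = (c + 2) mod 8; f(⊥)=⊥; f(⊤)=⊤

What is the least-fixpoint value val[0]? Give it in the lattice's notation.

⊤

Worklist (3 pops):
  #1 pop 0: in=⊤ → ⊤ (was ⊥); enqueue []
  #2 pop 1: in=⊥ → 7 (no change)
  #3 pop 2: in=⊥ → 0 (no change)

Fixpoint:
  val[0] = ⊤
  val[1] = 7
  val[2] = 0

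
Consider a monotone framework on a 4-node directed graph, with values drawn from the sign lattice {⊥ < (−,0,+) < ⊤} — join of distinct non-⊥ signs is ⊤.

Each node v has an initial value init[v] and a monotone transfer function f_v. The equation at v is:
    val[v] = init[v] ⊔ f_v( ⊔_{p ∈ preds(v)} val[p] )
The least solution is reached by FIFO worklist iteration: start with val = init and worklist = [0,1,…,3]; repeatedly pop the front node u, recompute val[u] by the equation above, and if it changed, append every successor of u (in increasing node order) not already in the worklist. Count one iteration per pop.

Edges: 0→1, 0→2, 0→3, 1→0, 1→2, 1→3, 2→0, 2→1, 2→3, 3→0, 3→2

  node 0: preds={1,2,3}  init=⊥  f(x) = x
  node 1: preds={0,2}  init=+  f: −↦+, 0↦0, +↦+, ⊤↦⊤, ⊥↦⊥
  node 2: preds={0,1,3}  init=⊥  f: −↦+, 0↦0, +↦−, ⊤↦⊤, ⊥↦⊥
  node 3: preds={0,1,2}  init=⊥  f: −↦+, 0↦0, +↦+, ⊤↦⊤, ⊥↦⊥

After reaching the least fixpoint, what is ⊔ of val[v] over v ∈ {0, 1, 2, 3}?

Trace (10 dequeues):
  [1] u=0 | in + | out + | prev ⊥ | push {}
  [2] u=1 | in + | out + | ==
  [3] u=2 | in + | out − | prev ⊥ | push {0,1}
  [4] u=3 | in ⊤ | out ⊤ | prev ⊥ | push {2}
  [5] u=0 | in ⊤ | out ⊤ | prev + | push {3}
  [6] u=1 | in ⊤ | out ⊤ | prev + | push {0}
  [7] u=2 | in ⊤ | out ⊤ | prev − | push {1}
  [8] u=3 | in ⊤ | out ⊤ | ==
  [9] u=0 | in ⊤ | out ⊤ | ==
  [10] u=1 | in ⊤ | out ⊤ | ==

Converged values:
  [0] ⊤
  [1] ⊤
  [2] ⊤
  [3] ⊤

⊤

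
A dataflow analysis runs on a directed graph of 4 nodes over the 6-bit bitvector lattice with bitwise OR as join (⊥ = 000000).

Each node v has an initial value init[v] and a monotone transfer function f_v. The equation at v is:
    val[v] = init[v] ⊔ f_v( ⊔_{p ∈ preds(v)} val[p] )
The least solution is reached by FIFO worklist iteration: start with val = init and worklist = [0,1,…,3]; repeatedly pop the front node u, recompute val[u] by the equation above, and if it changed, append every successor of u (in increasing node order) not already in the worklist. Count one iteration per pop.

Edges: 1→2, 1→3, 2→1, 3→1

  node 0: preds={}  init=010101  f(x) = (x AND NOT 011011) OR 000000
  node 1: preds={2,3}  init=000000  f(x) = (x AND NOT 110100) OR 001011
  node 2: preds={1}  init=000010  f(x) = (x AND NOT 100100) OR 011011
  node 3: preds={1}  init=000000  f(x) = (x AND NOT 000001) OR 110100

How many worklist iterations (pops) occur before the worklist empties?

5

Trace (5 dequeues):
  [1] u=0 | in 000000 | out 010101 | ==
  [2] u=1 | in 000010 | out 001011 | prev 000000 | push {}
  [3] u=2 | in 001011 | out 011011 | prev 000010 | push {1}
  [4] u=3 | in 001011 | out 111110 | prev 000000 | push {}
  [5] u=1 | in 111111 | out 001011 | ==

Converged values:
  [0] 010101
  [1] 001011
  [2] 011011
  [3] 111110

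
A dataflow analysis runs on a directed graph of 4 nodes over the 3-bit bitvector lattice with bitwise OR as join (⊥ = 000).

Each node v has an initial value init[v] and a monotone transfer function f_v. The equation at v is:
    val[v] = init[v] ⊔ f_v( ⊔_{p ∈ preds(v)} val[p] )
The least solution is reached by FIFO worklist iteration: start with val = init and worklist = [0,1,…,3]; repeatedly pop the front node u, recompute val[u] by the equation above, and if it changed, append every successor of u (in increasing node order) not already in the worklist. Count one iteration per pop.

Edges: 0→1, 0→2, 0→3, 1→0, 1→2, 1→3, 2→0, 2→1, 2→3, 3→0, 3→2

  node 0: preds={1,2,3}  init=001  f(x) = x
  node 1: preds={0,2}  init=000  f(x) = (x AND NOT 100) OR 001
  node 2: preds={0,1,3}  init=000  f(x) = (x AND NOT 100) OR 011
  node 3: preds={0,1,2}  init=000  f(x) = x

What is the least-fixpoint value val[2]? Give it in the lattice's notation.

011

Iteration log — 9 steps:
  step 1. node 0  ⊔preds=000  new=001  stable
  step 2. node 1  ⊔preds=001  new=001  old=000  +wl: 0
  step 3. node 2  ⊔preds=001  new=011  old=000  +wl: 1
  step 4. node 3  ⊔preds=011  new=011  old=000  +wl: 2
  step 5. node 0  ⊔preds=011  new=011  old=001  +wl: 3
  step 6. node 1  ⊔preds=011  new=011  old=001  +wl: 0
  step 7. node 2  ⊔preds=011  new=011  stable
  step 8. node 3  ⊔preds=011  new=011  stable
  step 9. node 0  ⊔preds=011  new=011  stable

Least fixpoint reached:
  node 0: 011
  node 1: 011
  node 2: 011
  node 3: 011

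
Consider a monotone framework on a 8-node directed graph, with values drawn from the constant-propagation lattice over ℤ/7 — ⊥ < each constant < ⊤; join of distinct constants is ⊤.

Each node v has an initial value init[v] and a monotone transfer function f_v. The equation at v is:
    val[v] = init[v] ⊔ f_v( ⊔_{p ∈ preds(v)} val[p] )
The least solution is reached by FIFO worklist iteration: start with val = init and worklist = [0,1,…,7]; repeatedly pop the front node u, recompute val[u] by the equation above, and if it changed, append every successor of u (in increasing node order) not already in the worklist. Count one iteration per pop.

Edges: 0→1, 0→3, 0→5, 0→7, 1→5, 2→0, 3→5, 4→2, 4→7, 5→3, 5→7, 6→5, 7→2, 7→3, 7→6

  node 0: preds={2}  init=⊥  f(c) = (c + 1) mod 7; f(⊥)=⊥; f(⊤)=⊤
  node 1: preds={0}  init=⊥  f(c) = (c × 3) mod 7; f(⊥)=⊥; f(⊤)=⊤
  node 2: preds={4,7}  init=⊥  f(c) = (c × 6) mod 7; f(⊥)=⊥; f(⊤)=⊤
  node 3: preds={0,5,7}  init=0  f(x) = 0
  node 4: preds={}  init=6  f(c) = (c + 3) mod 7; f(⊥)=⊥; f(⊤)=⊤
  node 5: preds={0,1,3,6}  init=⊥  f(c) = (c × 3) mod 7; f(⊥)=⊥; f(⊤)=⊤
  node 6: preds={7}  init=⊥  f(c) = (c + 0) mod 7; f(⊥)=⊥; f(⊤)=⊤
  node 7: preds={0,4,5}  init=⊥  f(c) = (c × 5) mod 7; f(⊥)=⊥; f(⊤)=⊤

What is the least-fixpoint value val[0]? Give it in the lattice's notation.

⊤

Iteration log — 20 steps:
  step 1. node 0  ⊔preds=⊥  new=⊥  stable
  step 2. node 1  ⊔preds=⊥  new=⊥  stable
  step 3. node 2  ⊔preds=6  new=1  old=⊥  +wl: 0
  step 4. node 3  ⊔preds=⊥  new=0  stable
  step 5. node 4  ⊔preds=⊥  new=6  stable
  step 6. node 5  ⊔preds=0  new=0  old=⊥  +wl: 3
  step 7. node 6  ⊔preds=⊥  new=⊥  stable
  step 8. node 7  ⊔preds=⊤  new=⊤  old=⊥  +wl: 2,6
  step 9. node 0  ⊔preds=1  new=2  old=⊥  +wl: 1,5,7
  step 10. node 3  ⊔preds=⊤  new=0  stable
  step 11. node 2  ⊔preds=⊤  new=⊤  old=1  +wl: 0
  step 12. node 6  ⊔preds=⊤  new=⊤  old=⊥  +wl: 
  step 13. node 1  ⊔preds=2  new=6  old=⊥  +wl: 
  step 14. node 5  ⊔preds=⊤  new=⊤  old=0  +wl: 3
  step 15. node 7  ⊔preds=⊤  new=⊤  stable
  step 16. node 0  ⊔preds=⊤  new=⊤  old=2  +wl: 1,5,7
  step 17. node 3  ⊔preds=⊤  new=0  stable
  step 18. node 1  ⊔preds=⊤  new=⊤  old=6  +wl: 
  step 19. node 5  ⊔preds=⊤  new=⊤  stable
  step 20. node 7  ⊔preds=⊤  new=⊤  stable

Least fixpoint reached:
  node 0: ⊤
  node 1: ⊤
  node 2: ⊤
  node 3: 0
  node 4: 6
  node 5: ⊤
  node 6: ⊤
  node 7: ⊤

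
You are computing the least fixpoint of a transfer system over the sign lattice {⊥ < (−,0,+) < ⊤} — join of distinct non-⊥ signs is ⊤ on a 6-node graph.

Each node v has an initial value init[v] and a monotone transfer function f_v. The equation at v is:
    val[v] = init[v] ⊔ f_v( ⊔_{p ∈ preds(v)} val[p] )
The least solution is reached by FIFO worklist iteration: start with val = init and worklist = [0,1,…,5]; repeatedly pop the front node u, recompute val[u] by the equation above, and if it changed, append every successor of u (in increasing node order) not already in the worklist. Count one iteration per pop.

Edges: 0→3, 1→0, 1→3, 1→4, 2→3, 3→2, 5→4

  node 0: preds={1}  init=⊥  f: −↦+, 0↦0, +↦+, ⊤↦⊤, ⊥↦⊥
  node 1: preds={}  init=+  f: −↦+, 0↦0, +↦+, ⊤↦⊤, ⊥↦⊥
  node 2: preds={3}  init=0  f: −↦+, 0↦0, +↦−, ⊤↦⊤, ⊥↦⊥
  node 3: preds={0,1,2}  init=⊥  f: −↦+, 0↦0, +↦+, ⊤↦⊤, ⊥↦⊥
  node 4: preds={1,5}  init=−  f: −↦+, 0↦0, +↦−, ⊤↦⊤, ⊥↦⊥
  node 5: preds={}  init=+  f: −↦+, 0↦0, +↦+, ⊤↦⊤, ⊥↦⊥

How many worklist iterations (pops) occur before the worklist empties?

8

Trace (8 dequeues):
  [1] u=0 | in + | out + | prev ⊥ | push {}
  [2] u=1 | in ⊥ | out + | ==
  [3] u=2 | in ⊥ | out 0 | ==
  [4] u=3 | in ⊤ | out ⊤ | prev ⊥ | push {2}
  [5] u=4 | in + | out − | ==
  [6] u=5 | in ⊥ | out + | ==
  [7] u=2 | in ⊤ | out ⊤ | prev 0 | push {3}
  [8] u=3 | in ⊤ | out ⊤ | ==

Converged values:
  [0] +
  [1] +
  [2] ⊤
  [3] ⊤
  [4] −
  [5] +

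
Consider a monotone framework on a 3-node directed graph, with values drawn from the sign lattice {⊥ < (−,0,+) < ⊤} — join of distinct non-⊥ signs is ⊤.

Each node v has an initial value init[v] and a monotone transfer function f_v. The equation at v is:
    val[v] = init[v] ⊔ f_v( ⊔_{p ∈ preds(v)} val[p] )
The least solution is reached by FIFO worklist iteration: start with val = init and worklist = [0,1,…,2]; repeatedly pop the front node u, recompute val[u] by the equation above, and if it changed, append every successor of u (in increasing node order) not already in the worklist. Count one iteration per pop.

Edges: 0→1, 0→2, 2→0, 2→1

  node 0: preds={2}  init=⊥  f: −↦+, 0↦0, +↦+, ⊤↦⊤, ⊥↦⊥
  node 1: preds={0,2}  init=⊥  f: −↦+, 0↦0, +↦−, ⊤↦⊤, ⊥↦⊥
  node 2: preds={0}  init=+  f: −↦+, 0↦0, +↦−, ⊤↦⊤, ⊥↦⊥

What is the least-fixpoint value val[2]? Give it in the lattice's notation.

⊤

Trace (6 dequeues):
  [1] u=0 | in + | out + | prev ⊥ | push {}
  [2] u=1 | in + | out − | prev ⊥ | push {}
  [3] u=2 | in + | out ⊤ | prev + | push {0,1}
  [4] u=0 | in ⊤ | out ⊤ | prev + | push {2}
  [5] u=1 | in ⊤ | out ⊤ | prev − | push {}
  [6] u=2 | in ⊤ | out ⊤ | ==

Converged values:
  [0] ⊤
  [1] ⊤
  [2] ⊤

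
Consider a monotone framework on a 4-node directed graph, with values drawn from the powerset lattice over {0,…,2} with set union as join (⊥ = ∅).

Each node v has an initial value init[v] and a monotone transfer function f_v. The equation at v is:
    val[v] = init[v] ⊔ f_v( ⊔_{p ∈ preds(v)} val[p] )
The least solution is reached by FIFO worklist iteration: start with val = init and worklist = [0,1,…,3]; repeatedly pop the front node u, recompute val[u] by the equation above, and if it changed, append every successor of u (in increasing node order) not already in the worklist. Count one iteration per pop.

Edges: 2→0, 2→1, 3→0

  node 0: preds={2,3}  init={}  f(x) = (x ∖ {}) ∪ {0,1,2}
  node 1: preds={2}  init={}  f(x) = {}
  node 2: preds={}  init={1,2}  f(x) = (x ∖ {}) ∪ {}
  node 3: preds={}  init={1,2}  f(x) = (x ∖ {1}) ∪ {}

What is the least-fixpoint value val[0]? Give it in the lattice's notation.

Trace (4 dequeues):
  [1] u=0 | in {1,2} | out {0,1,2} | prev {} | push {}
  [2] u=1 | in {1,2} | out {} | ==
  [3] u=2 | in {} | out {1,2} | ==
  [4] u=3 | in {} | out {1,2} | ==

Converged values:
  [0] {0,1,2}
  [1] {}
  [2] {1,2}
  [3] {1,2}

{0,1,2}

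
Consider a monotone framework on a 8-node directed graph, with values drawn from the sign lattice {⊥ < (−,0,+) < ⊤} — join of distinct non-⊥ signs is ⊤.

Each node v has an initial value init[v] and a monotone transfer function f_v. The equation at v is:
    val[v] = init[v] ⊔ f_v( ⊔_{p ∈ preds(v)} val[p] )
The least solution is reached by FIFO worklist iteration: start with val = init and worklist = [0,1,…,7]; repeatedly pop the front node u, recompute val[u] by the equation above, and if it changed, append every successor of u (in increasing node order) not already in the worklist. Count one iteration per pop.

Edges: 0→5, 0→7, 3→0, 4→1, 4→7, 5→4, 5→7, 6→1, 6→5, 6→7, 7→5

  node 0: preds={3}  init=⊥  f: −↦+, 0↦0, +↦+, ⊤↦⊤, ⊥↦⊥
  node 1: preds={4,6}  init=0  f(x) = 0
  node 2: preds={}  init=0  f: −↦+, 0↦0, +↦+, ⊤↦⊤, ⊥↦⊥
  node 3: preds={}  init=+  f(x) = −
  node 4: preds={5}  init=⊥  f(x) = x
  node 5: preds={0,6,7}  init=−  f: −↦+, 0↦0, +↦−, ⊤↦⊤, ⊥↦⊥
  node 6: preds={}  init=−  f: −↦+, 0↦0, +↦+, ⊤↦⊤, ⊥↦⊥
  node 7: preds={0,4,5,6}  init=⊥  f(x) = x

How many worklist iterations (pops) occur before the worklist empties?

Trace (14 dequeues):
  [1] u=0 | in + | out + | prev ⊥ | push {}
  [2] u=1 | in − | out 0 | ==
  [3] u=2 | in ⊥ | out 0 | ==
  [4] u=3 | in ⊥ | out ⊤ | prev + | push {0}
  [5] u=4 | in − | out − | prev ⊥ | push {1}
  [6] u=5 | in ⊤ | out ⊤ | prev − | push {4}
  [7] u=6 | in ⊥ | out − | ==
  [8] u=7 | in ⊤ | out ⊤ | prev ⊥ | push {5}
  [9] u=0 | in ⊤ | out ⊤ | prev + | push {7}
  [10] u=1 | in − | out 0 | ==
  [11] u=4 | in ⊤ | out ⊤ | prev − | push {1}
  [12] u=5 | in ⊤ | out ⊤ | ==
  [13] u=7 | in ⊤ | out ⊤ | ==
  [14] u=1 | in ⊤ | out 0 | ==

Converged values:
  [0] ⊤
  [1] 0
  [2] 0
  [3] ⊤
  [4] ⊤
  [5] ⊤
  [6] −
  [7] ⊤

14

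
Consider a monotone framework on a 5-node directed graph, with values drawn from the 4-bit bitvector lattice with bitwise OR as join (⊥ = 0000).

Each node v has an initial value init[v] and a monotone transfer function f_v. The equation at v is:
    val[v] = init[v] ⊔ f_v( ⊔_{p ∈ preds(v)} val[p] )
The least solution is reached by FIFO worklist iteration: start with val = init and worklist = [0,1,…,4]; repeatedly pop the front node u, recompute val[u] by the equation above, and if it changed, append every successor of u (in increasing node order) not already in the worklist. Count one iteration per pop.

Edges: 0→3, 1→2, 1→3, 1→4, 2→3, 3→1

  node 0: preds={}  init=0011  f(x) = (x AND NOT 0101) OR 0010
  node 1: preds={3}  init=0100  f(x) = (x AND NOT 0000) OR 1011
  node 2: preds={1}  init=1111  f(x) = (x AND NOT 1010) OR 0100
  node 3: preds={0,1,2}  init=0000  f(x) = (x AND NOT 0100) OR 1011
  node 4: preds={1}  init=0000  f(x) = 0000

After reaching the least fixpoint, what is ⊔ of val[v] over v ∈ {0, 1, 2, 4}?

Trace (6 dequeues):
  [1] u=0 | in 0000 | out 0011 | ==
  [2] u=1 | in 0000 | out 1111 | prev 0100 | push {}
  [3] u=2 | in 1111 | out 1111 | ==
  [4] u=3 | in 1111 | out 1011 | prev 0000 | push {1}
  [5] u=4 | in 1111 | out 0000 | ==
  [6] u=1 | in 1011 | out 1111 | ==

Converged values:
  [0] 0011
  [1] 1111
  [2] 1111
  [3] 1011
  [4] 0000

1111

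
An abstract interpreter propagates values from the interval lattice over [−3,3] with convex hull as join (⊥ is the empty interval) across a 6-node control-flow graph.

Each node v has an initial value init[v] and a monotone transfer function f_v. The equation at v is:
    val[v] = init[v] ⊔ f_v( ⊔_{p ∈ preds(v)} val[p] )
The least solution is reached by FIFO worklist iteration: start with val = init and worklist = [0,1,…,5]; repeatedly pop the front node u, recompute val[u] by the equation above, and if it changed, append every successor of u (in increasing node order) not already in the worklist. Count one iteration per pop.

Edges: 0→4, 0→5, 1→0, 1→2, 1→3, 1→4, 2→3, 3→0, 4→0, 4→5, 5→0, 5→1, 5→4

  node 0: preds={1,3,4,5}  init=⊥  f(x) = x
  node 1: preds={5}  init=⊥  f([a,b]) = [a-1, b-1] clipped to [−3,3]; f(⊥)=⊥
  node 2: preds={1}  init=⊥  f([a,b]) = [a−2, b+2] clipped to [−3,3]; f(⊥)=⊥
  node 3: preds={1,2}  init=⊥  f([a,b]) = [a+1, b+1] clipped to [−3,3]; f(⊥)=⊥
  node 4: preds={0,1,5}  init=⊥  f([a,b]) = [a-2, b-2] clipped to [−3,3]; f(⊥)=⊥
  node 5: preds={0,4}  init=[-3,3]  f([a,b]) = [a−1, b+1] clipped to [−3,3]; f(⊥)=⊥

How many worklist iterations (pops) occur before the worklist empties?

Worklist (7 pops):
  #1 pop 0: in=[-3,3] → [-3,3] (was ⊥); enqueue []
  #2 pop 1: in=[-3,3] → [-3,2] (was ⊥); enqueue [0]
  #3 pop 2: in=[-3,2] → [-3,3] (was ⊥); enqueue []
  #4 pop 3: in=[-3,3] → [-2,3] (was ⊥); enqueue []
  #5 pop 4: in=[-3,3] → [-3,1] (was ⊥); enqueue []
  #6 pop 5: in=[-3,3] → [-3,3] (no change)
  #7 pop 0: in=[-3,3] → [-3,3] (no change)

Fixpoint:
  val[0] = [-3,3]
  val[1] = [-3,2]
  val[2] = [-3,3]
  val[3] = [-2,3]
  val[4] = [-3,1]
  val[5] = [-3,3]

7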